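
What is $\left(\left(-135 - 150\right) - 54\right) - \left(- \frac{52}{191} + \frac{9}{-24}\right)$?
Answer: $- \frac{517003}{1528} \approx -338.35$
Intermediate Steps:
$\left(\left(-135 - 150\right) - 54\right) - \left(- \frac{52}{191} + \frac{9}{-24}\right) = \left(-285 - 54\right) - \left(\left(-52\right) \frac{1}{191} + 9 \left(- \frac{1}{24}\right)\right) = -339 - \left(- \frac{52}{191} - \frac{3}{8}\right) = -339 - - \frac{989}{1528} = -339 + \frac{989}{1528} = - \frac{517003}{1528}$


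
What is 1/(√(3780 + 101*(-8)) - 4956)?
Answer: -1239/6139741 - √743/12279482 ≈ -0.00020402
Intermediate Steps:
1/(√(3780 + 101*(-8)) - 4956) = 1/(√(3780 - 808) - 4956) = 1/(√2972 - 4956) = 1/(2*√743 - 4956) = 1/(-4956 + 2*√743)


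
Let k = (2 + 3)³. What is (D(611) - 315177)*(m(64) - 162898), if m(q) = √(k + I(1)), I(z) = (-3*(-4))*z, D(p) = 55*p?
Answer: 45867515656 - 281572*√137 ≈ 4.5864e+10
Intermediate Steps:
I(z) = 12*z
k = 125 (k = 5³ = 125)
m(q) = √137 (m(q) = √(125 + 12*1) = √(125 + 12) = √137)
(D(611) - 315177)*(m(64) - 162898) = (55*611 - 315177)*(√137 - 162898) = (33605 - 315177)*(-162898 + √137) = -281572*(-162898 + √137) = 45867515656 - 281572*√137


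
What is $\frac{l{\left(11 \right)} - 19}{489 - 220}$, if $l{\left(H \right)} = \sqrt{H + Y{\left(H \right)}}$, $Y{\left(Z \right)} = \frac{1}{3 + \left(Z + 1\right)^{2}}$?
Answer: $- \frac{19}{269} + \frac{\sqrt{4854}}{5649} \approx -0.058299$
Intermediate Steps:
$Y{\left(Z \right)} = \frac{1}{3 + \left(1 + Z\right)^{2}}$
$l{\left(H \right)} = \sqrt{H + \frac{1}{3 + \left(1 + H\right)^{2}}}$
$\frac{l{\left(11 \right)} - 19}{489 - 220} = \frac{\sqrt{\frac{1 + 11 \left(3 + \left(1 + 11\right)^{2}\right)}{3 + \left(1 + 11\right)^{2}}} - 19}{489 - 220} = \frac{\sqrt{\frac{1 + 11 \left(3 + 12^{2}\right)}{3 + 12^{2}}} - 19}{269} = \left(\sqrt{\frac{1 + 11 \left(3 + 144\right)}{3 + 144}} - 19\right) \frac{1}{269} = \left(\sqrt{\frac{1 + 11 \cdot 147}{147}} - 19\right) \frac{1}{269} = \left(\sqrt{\frac{1 + 1617}{147}} - 19\right) \frac{1}{269} = \left(\sqrt{\frac{1}{147} \cdot 1618} - 19\right) \frac{1}{269} = \left(\sqrt{\frac{1618}{147}} - 19\right) \frac{1}{269} = \left(\frac{\sqrt{4854}}{21} - 19\right) \frac{1}{269} = \left(-19 + \frac{\sqrt{4854}}{21}\right) \frac{1}{269} = - \frac{19}{269} + \frac{\sqrt{4854}}{5649}$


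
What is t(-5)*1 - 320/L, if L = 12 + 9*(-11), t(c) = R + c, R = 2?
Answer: 59/87 ≈ 0.67816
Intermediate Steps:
t(c) = 2 + c
L = -87 (L = 12 - 99 = -87)
t(-5)*1 - 320/L = (2 - 5)*1 - 320/(-87) = -3*1 - 320*(-1/87) = -3 + 320/87 = 59/87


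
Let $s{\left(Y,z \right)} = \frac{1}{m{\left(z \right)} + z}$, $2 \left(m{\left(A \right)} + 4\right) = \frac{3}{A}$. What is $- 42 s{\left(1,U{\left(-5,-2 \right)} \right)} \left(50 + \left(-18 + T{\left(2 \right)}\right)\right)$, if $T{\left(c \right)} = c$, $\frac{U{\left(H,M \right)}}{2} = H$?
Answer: $\frac{28560}{283} \approx 100.92$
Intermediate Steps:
$U{\left(H,M \right)} = 2 H$
$m{\left(A \right)} = -4 + \frac{3}{2 A}$ ($m{\left(A \right)} = -4 + \frac{3 \frac{1}{A}}{2} = -4 + \frac{3}{2 A}$)
$s{\left(Y,z \right)} = \frac{1}{-4 + z + \frac{3}{2 z}}$ ($s{\left(Y,z \right)} = \frac{1}{\left(-4 + \frac{3}{2 z}\right) + z} = \frac{1}{-4 + z + \frac{3}{2 z}}$)
$- 42 s{\left(1,U{\left(-5,-2 \right)} \right)} \left(50 + \left(-18 + T{\left(2 \right)}\right)\right) = - 42 \frac{2 \cdot 2 \left(-5\right)}{3 + 2 \cdot 2 \left(-5\right) \left(-4 + 2 \left(-5\right)\right)} \left(50 + \left(-18 + 2\right)\right) = - 42 \cdot 2 \left(-10\right) \frac{1}{3 + 2 \left(-10\right) \left(-4 - 10\right)} \left(50 - 16\right) = - 42 \cdot 2 \left(-10\right) \frac{1}{3 + 2 \left(-10\right) \left(-14\right)} 34 = - 42 \cdot 2 \left(-10\right) \frac{1}{3 + 280} \cdot 34 = - 42 \cdot 2 \left(-10\right) \frac{1}{283} \cdot 34 = \left(-42\right) \left(- \frac{20}{283}\right) 34 = \frac{840}{283} \cdot 34 = \frac{28560}{283}$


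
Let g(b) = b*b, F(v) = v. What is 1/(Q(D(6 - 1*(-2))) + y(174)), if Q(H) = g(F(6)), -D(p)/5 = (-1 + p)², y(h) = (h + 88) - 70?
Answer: 1/228 ≈ 0.0043860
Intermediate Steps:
y(h) = 18 + h (y(h) = (88 + h) - 70 = 18 + h)
D(p) = -5*(-1 + p)²
g(b) = b²
Q(H) = 36 (Q(H) = 6² = 36)
1/(Q(D(6 - 1*(-2))) + y(174)) = 1/(36 + (18 + 174)) = 1/(36 + 192) = 1/228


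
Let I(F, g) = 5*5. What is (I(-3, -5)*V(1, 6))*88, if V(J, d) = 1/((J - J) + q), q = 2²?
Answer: 550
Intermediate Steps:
I(F, g) = 25
q = 4
V(J, d) = ¼ (V(J, d) = 1/((J - J) + 4) = 1/(0 + 4) = 1/4 = ¼)
(I(-3, -5)*V(1, 6))*88 = (25*(¼))*88 = (25/4)*88 = 550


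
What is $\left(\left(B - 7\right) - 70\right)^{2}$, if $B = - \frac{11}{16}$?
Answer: $\frac{1545049}{256} \approx 6035.3$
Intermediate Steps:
$B = - \frac{11}{16}$ ($B = \left(-11\right) \frac{1}{16} = - \frac{11}{16} \approx -0.6875$)
$\left(\left(B - 7\right) - 70\right)^{2} = \left(\left(- \frac{11}{16} - 7\right) - 70\right)^{2} = \left(- \frac{123}{16} - 70\right)^{2} = \left(- \frac{1243}{16}\right)^{2} = \frac{1545049}{256}$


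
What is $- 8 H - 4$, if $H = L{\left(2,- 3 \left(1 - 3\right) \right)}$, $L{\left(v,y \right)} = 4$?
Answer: $-36$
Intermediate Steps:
$H = 4$
$- 8 H - 4 = \left(-8\right) 4 - 4 = -32 - 4 = -36$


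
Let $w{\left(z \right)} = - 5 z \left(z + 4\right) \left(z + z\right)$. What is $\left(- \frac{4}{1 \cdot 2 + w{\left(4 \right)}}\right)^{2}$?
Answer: $\frac{4}{408321} \approx 9.7962 \cdot 10^{-6}$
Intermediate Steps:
$w{\left(z \right)} = - 10 z^{2} \left(4 + z\right)$ ($w{\left(z \right)} = - 5 z \left(4 + z\right) 2 z = - 5 z 2 z \left(4 + z\right) = - 10 z^{2} \left(4 + z\right)$)
$\left(- \frac{4}{1 \cdot 2 + w{\left(4 \right)}}\right)^{2} = \left(- \frac{4}{1 \cdot 2 + 10 \cdot 4^{2} \left(-4 - 4\right)}\right)^{2} = \left(- \frac{4}{2 + 10 \cdot 16 \left(-4 - 4\right)}\right)^{2} = \left(- \frac{4}{2 + 10 \cdot 16 \left(-8\right)}\right)^{2} = \left(- \frac{4}{2 - 1280}\right)^{2} = \left(- \frac{4}{-1278}\right)^{2} = \left(\left(-4\right) \left(- \frac{1}{1278}\right)\right)^{2} = \left(\frac{2}{639}\right)^{2} = \frac{4}{408321}$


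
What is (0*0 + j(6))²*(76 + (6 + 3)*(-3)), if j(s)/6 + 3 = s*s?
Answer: 1920996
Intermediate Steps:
j(s) = -18 + 6*s² (j(s) = -18 + 6*(s*s) = -18 + 6*s²)
(0*0 + j(6))²*(76 + (6 + 3)*(-3)) = (0*0 + (-18 + 6*6²))²*(76 + (6 + 3)*(-3)) = (0 + (-18 + 6*36))²*(76 + 9*(-3)) = (0 + (-18 + 216))²*(76 - 27) = (0 + 198)²*49 = 198²*49 = 39204*49 = 1920996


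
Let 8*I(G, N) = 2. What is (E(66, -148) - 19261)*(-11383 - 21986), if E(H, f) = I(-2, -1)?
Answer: 2570847867/4 ≈ 6.4271e+8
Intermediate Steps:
I(G, N) = 1/4 (I(G, N) = (1/8)*2 = 1/4)
E(H, f) = 1/4
(E(66, -148) - 19261)*(-11383 - 21986) = (1/4 - 19261)*(-11383 - 21986) = -77043/4*(-33369) = 2570847867/4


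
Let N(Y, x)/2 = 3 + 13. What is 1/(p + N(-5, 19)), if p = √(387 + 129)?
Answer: 8/127 - √129/254 ≈ 0.018276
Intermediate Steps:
N(Y, x) = 32 (N(Y, x) = 2*(3 + 13) = 2*16 = 32)
p = 2*√129 (p = √516 = 2*√129 ≈ 22.716)
1/(p + N(-5, 19)) = 1/(2*√129 + 32) = 1/(32 + 2*√129)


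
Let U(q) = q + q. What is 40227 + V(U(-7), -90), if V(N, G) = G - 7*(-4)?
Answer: 40165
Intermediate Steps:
U(q) = 2*q
V(N, G) = 28 + G (V(N, G) = G + 28 = 28 + G)
40227 + V(U(-7), -90) = 40227 + (28 - 90) = 40227 - 62 = 40165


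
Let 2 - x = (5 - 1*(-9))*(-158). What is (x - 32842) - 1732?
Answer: -32360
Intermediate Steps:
x = 2214 (x = 2 - (5 - 1*(-9))*(-158) = 2 - (5 + 9)*(-158) = 2 - 14*(-158) = 2 - 1*(-2212) = 2 + 2212 = 2214)
(x - 32842) - 1732 = (2214 - 32842) - 1732 = -30628 - 1732 = -32360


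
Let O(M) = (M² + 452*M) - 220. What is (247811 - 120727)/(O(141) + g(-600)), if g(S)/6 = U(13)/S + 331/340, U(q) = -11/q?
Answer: 2808556400/1843114577 ≈ 1.5238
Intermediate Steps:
O(M) = -220 + M² + 452*M
g(S) = 993/170 - 66/(13*S) (g(S) = 6*((-11/13)/S + 331/340) = 6*((-11*1/13)/S + 331*(1/340)) = 6*(-11/(13*S) + 331/340) = 6*(331/340 - 11/(13*S)) = 993/170 - 66/(13*S))
(247811 - 120727)/(O(141) + g(-600)) = (247811 - 120727)/((-220 + 141² + 452*141) + (3/2210)*(-3740 + 4303*(-600))/(-600)) = 127084/((-220 + 19881 + 63732) + (3/2210)*(-1/600)*(-3740 - 2581800)) = 127084/(83393 + (3/2210)*(-1/600)*(-2585540)) = 127084/(83393 + 129277/22100) = 127084/(1843114577/22100) = 127084*(22100/1843114577) = 2808556400/1843114577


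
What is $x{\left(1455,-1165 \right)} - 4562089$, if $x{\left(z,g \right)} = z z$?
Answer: $-2445064$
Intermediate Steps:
$x{\left(z,g \right)} = z^{2}$
$x{\left(1455,-1165 \right)} - 4562089 = 1455^{2} - 4562089 = 2117025 - 4562089 = -2445064$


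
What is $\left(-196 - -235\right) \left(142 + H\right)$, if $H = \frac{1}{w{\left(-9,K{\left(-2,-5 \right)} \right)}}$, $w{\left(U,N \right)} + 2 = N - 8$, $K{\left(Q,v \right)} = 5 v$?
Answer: $\frac{193791}{35} \approx 5536.9$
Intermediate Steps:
$w{\left(U,N \right)} = -10 + N$ ($w{\left(U,N \right)} = -2 + \left(N - 8\right) = -2 + \left(-8 + N\right) = -10 + N$)
$H = - \frac{1}{35}$ ($H = \frac{1}{-10 + 5 \left(-5\right)} = \frac{1}{-10 - 25} = \frac{1}{-35} = - \frac{1}{35} \approx -0.028571$)
$\left(-196 - -235\right) \left(142 + H\right) = \left(-196 - -235\right) \left(142 - \frac{1}{35}\right) = \left(-196 + 235\right) \frac{4969}{35} = 39 \cdot \frac{4969}{35} = \frac{193791}{35}$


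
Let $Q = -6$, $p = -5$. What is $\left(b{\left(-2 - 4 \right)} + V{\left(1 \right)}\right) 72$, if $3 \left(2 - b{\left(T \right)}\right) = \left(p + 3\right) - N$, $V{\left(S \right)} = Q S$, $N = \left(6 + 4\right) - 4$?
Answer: $-96$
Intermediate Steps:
$N = 6$ ($N = 10 - 4 = 6$)
$V{\left(S \right)} = - 6 S$
$b{\left(T \right)} = \frac{14}{3}$ ($b{\left(T \right)} = 2 - \frac{\left(-5 + 3\right) - 6}{3} = 2 - \frac{-2 - 6}{3} = 2 - - \frac{8}{3} = 2 + \frac{8}{3} = \frac{14}{3}$)
$\left(b{\left(-2 - 4 \right)} + V{\left(1 \right)}\right) 72 = \left(\frac{14}{3} - 6\right) 72 = \left(- \frac{4}{3}\right) 72 = -96$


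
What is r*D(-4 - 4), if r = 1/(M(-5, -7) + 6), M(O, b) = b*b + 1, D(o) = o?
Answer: -⅐ ≈ -0.14286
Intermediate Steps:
M(O, b) = 1 + b² (M(O, b) = b² + 1 = 1 + b²)
r = 1/56 (r = 1/((1 + (-7)²) + 6) = 1/((1 + 49) + 6) = 1/(50 + 6) = 1/56 ≈ 0.017857)
r*D(-4 - 4) = (-4 - 4)/56 = (1/56)*(-8) = -⅐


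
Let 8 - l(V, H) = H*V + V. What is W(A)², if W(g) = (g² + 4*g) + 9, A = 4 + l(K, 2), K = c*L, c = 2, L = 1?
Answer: 4761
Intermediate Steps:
K = 2 (K = 2*1 = 2)
l(V, H) = 8 - V - H*V (l(V, H) = 8 - (H*V + V) = 8 - (V + H*V) = 8 + (-V - H*V) = 8 - V - H*V)
A = 6 (A = 4 + (8 - 1*2 - 1*2*2) = 4 + (8 - 2 - 4) = 4 + 2 = 6)
W(g) = 9 + g² + 4*g
W(A)² = (9 + 6² + 4*6)² = (9 + 36 + 24)² = 69² = 4761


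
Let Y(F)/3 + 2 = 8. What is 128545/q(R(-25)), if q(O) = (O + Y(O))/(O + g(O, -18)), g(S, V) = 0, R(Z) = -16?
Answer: -1028360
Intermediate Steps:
Y(F) = 18 (Y(F) = -6 + 3*8 = -6 + 24 = 18)
q(O) = (18 + O)/O (q(O) = (O + 18)/(O + 0) = (18 + O)/O)
128545/q(R(-25)) = 128545/(((18 - 16)/(-16))) = 128545/((-1/16*2)) = 128545/(-1/8) = 128545*(-8) = -1028360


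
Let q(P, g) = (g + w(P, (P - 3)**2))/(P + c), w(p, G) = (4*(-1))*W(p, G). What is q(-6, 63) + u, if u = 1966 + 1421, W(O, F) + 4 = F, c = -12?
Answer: 61211/18 ≈ 3400.6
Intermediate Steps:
W(O, F) = -4 + F
w(p, G) = 16 - 4*G (w(p, G) = (4*(-1))*(-4 + G) = -4*(-4 + G) = 16 - 4*G)
u = 3387
q(P, g) = (16 + g - 4*(-3 + P)**2)/(-12 + P) (q(P, g) = (g + (16 - 4*(P - 3)**2))/(P - 12) = (g + (16 - 4*(-3 + P)**2))/(-12 + P) = (16 + g - 4*(-3 + P)**2)/(-12 + P))
q(-6, 63) + u = (16 + 63 - 4*(-3 - 6)**2)/(-12 - 6) + 3387 = (16 + 63 - 4*(-9)**2)/(-18) + 3387 = -(16 + 63 - 4*81)/18 + 3387 = -(16 + 63 - 324)/18 + 3387 = -1/18*(-245) + 3387 = 245/18 + 3387 = 61211/18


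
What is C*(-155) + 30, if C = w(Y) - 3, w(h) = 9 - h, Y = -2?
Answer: -1210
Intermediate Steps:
C = 8 (C = (9 - 1*(-2)) - 3 = (9 + 2) - 3 = 11 - 3 = 8)
C*(-155) + 30 = 8*(-155) + 30 = -1240 + 30 = -1210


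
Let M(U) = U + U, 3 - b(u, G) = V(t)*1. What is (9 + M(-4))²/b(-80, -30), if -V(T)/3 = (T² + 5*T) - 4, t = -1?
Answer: -1/21 ≈ -0.047619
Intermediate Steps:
V(T) = 12 - 15*T - 3*T² (V(T) = -3*((T² + 5*T) - 4) = -3*(-4 + T² + 5*T) = 12 - 15*T - 3*T²)
b(u, G) = -21 (b(u, G) = 3 - (12 - 15*(-1) - 3*(-1)²) = 3 - (12 + 15 - 3*1) = 3 - (12 + 15 - 3) = 3 - 24 = -21)
M(U) = 2*U
(9 + M(-4))²/b(-80, -30) = (9 + 2*(-4))²/(-21) = (9 - 8)²*(-1/21) = 1²*(-1/21) = 1*(-1/21) = -1/21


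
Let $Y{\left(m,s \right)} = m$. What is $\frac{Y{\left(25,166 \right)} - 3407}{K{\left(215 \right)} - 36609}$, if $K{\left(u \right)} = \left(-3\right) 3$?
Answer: $\frac{1691}{18309} \approx 0.092359$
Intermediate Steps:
$K{\left(u \right)} = -9$
$\frac{Y{\left(25,166 \right)} - 3407}{K{\left(215 \right)} - 36609} = \frac{25 - 3407}{-9 - 36609} = - \frac{3382}{-36618} = \left(-3382\right) \left(- \frac{1}{36618}\right) = \frac{1691}{18309}$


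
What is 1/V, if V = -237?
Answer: -1/237 ≈ -0.0042194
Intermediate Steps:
1/V = 1/(-237) = -1/237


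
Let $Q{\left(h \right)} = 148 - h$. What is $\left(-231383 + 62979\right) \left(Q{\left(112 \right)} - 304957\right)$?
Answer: $51349916084$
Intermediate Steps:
$\left(-231383 + 62979\right) \left(Q{\left(112 \right)} - 304957\right) = \left(-231383 + 62979\right) \left(\left(148 - 112\right) - 304957\right) = - 168404 \left(\left(148 - 112\right) - 304957\right) = - 168404 \left(36 - 304957\right) = \left(-168404\right) \left(-304921\right) = 51349916084$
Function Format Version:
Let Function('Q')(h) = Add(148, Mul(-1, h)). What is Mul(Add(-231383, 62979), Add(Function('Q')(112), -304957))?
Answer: 51349916084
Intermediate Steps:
Mul(Add(-231383, 62979), Add(Function('Q')(112), -304957)) = Mul(Add(-231383, 62979), Add(Add(148, Mul(-1, 112)), -304957)) = Mul(-168404, Add(Add(148, -112), -304957)) = Mul(-168404, Add(36, -304957)) = Mul(-168404, -304921) = 51349916084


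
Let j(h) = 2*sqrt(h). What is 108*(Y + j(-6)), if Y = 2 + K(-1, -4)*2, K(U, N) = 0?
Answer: 216 + 216*I*sqrt(6) ≈ 216.0 + 529.09*I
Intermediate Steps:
Y = 2 (Y = 2 + 0*2 = 2 + 0 = 2)
108*(Y + j(-6)) = 108*(2 + 2*sqrt(-6)) = 108*(2 + 2*(I*sqrt(6))) = 108*(2 + 2*I*sqrt(6)) = 216 + 216*I*sqrt(6)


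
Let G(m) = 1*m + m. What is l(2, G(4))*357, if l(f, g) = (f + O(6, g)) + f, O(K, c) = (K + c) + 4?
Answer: 7854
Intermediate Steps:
O(K, c) = 4 + K + c
G(m) = 2*m (G(m) = m + m = 2*m)
l(f, g) = 10 + g + 2*f (l(f, g) = (f + (4 + 6 + g)) + f = (f + (10 + g)) + f = (10 + f + g) + f = 10 + g + 2*f)
l(2, G(4))*357 = (10 + 2*4 + 2*2)*357 = (10 + 8 + 4)*357 = 22*357 = 7854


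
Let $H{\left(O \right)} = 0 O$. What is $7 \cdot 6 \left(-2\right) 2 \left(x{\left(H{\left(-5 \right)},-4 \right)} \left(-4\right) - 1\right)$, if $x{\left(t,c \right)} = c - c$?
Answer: $168$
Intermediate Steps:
$H{\left(O \right)} = 0$
$x{\left(t,c \right)} = 0$
$7 \cdot 6 \left(-2\right) 2 \left(x{\left(H{\left(-5 \right)},-4 \right)} \left(-4\right) - 1\right) = 7 \cdot 6 \left(-2\right) 2 \left(0 \left(-4\right) - 1\right) = 7 \left(\left(-12\right) 2\right) \left(0 - 1\right) = 7 \left(-24\right) \left(-1\right) = \left(-168\right) \left(-1\right) = 168$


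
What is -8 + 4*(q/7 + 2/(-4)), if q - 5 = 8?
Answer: -18/7 ≈ -2.5714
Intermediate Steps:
q = 13 (q = 5 + 8 = 13)
-8 + 4*(q/7 + 2/(-4)) = -8 + 4*(13/7 + 2/(-4)) = -8 + 4*(13*(⅐) + 2*(-¼)) = -8 + 4*(13/7 - ½) = -8 + 4*(19/14) = -8 + 38/7 = -18/7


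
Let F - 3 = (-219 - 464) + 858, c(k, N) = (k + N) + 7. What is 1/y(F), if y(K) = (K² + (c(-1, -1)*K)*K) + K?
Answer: 1/190282 ≈ 5.2554e-6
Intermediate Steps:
c(k, N) = 7 + N + k (c(k, N) = (N + k) + 7 = 7 + N + k)
F = 178 (F = 3 + ((-219 - 464) + 858) = 3 + (-683 + 858) = 3 + 175 = 178)
y(K) = K + 6*K² (y(K) = (K² + ((7 - 1 - 1)*K)*K) + K = (K² + (5*K)*K) + K = (K² + 5*K²) + K = 6*K² + K = K + 6*K²)
1/y(F) = 1/(178*(1 + 6*178)) = 1/(178*(1 + 1068)) = 1/(178*1069) = 1/190282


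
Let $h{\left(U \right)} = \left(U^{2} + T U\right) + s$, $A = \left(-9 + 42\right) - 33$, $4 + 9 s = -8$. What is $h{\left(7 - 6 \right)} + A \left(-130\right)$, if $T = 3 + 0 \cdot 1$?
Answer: $\frac{8}{3} \approx 2.6667$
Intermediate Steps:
$T = 3$ ($T = 3 + 0 = 3$)
$s = - \frac{4}{3}$ ($s = - \frac{4}{9} + \frac{1}{9} \left(-8\right) = - \frac{4}{9} - \frac{8}{9} = - \frac{4}{3} \approx -1.3333$)
$A = 0$ ($A = 33 - 33 = 0$)
$h{\left(U \right)} = - \frac{4}{3} + U^{2} + 3 U$ ($h{\left(U \right)} = \left(U^{2} + 3 U\right) - \frac{4}{3} = - \frac{4}{3} + U^{2} + 3 U$)
$h{\left(7 - 6 \right)} + A \left(-130\right) = \left(- \frac{4}{3} + \left(7 - 6\right)^{2} + 3 \left(7 - 6\right)\right) + 0 \left(-130\right) = \left(- \frac{4}{3} + 1^{2} + 3 \cdot 1\right) + 0 = \left(- \frac{4}{3} + 1 + 3\right) + 0 = \frac{8}{3} + 0 = \frac{8}{3}$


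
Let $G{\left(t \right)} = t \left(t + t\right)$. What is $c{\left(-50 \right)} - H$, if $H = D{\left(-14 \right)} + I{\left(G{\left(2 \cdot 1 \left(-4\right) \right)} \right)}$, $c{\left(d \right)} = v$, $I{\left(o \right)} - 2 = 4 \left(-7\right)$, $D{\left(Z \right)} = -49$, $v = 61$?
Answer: $136$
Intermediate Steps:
$G{\left(t \right)} = 2 t^{2}$ ($G{\left(t \right)} = t 2 t = 2 t^{2}$)
$I{\left(o \right)} = -26$ ($I{\left(o \right)} = 2 + 4 \left(-7\right) = 2 - 28 = -26$)
$c{\left(d \right)} = 61$
$H = -75$ ($H = -49 - 26 = -75$)
$c{\left(-50 \right)} - H = 61 - -75 = 61 + 75 = 136$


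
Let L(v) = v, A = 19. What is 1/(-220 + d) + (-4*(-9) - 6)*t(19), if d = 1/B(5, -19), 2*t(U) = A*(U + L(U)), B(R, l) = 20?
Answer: 47641150/4399 ≈ 10830.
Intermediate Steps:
t(U) = 19*U (t(U) = (19*(U + U))/2 = (19*(2*U))/2 = (38*U)/2 = 19*U)
d = 1/20 ≈ 0.050000
1/(-220 + d) + (-4*(-9) - 6)*t(19) = 1/(-220 + 1/20) + (-4*(-9) - 6)*(19*19) = 1/(-4399/20) + (36 - 6)*361 = -20/4399 + 30*361 = -20/4399 + 10830 = 47641150/4399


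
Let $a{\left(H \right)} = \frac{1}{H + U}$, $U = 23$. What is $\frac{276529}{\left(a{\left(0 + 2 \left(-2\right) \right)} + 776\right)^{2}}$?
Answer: $\frac{99826969}{217415025} \approx 0.45915$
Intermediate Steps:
$a{\left(H \right)} = \frac{1}{23 + H}$ ($a{\left(H \right)} = \frac{1}{H + 23} = \frac{1}{23 + H}$)
$\frac{276529}{\left(a{\left(0 + 2 \left(-2\right) \right)} + 776\right)^{2}} = \frac{276529}{\left(\frac{1}{23 + \left(0 + 2 \left(-2\right)\right)} + 776\right)^{2}} = \frac{276529}{\left(\frac{1}{23 + \left(0 - 4\right)} + 776\right)^{2}} = \frac{276529}{\left(\frac{1}{23 - 4} + 776\right)^{2}} = \frac{276529}{\left(\frac{1}{19} + 776\right)^{2}} = \frac{276529}{\left(\frac{14745}{19}\right)^{2}} = \frac{276529}{\frac{217415025}{361}} = 276529 \cdot \frac{361}{217415025} = \frac{99826969}{217415025}$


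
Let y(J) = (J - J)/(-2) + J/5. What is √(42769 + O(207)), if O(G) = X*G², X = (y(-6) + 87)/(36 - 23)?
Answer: √8139310/5 ≈ 570.59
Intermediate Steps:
y(J) = J/5 (y(J) = 0*(-½) + J*(⅕) = 0 + J/5 = J/5)
X = 33/5 (X = ((⅕)*(-6) + 87)/(36 - 23) = (-6/5 + 87)/13 = (429/5)*(1/13) = 33/5 ≈ 6.6000)
O(G) = 33*G²/5
√(42769 + O(207)) = √(42769 + (33/5)*207²) = √(42769 + (33/5)*42849) = √(42769 + 1414017/5) = √(1627862/5) = √8139310/5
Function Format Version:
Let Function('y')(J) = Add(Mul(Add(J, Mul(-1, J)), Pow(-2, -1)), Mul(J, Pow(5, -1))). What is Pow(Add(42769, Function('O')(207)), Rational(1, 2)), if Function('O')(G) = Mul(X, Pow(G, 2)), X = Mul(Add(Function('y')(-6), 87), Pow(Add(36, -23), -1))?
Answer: Mul(Rational(1, 5), Pow(8139310, Rational(1, 2))) ≈ 570.59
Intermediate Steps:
Function('y')(J) = Mul(Rational(1, 5), J) (Function('y')(J) = Add(Mul(0, Rational(-1, 2)), Mul(J, Rational(1, 5))) = Add(0, Mul(Rational(1, 5), J)) = Mul(Rational(1, 5), J))
X = Rational(33, 5) (X = Mul(Add(Mul(Rational(1, 5), -6), 87), Pow(Add(36, -23), -1)) = Mul(Add(Rational(-6, 5), 87), Pow(13, -1)) = Mul(Rational(429, 5), Rational(1, 13)) = Rational(33, 5) ≈ 6.6000)
Function('O')(G) = Mul(Rational(33, 5), Pow(G, 2))
Pow(Add(42769, Function('O')(207)), Rational(1, 2)) = Pow(Add(42769, Mul(Rational(33, 5), Pow(207, 2))), Rational(1, 2)) = Pow(Add(42769, Mul(Rational(33, 5), 42849)), Rational(1, 2)) = Pow(Add(42769, Rational(1414017, 5)), Rational(1, 2)) = Pow(Rational(1627862, 5), Rational(1, 2)) = Mul(Rational(1, 5), Pow(8139310, Rational(1, 2)))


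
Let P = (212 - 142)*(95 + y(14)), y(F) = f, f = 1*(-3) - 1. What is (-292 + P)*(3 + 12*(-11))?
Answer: -784062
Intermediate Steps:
f = -4 (f = -3 - 1 = -4)
y(F) = -4
P = 6370 (P = (212 - 142)*(95 - 4) = 70*91 = 6370)
(-292 + P)*(3 + 12*(-11)) = (-292 + 6370)*(3 + 12*(-11)) = 6078*(3 - 132) = 6078*(-129) = -784062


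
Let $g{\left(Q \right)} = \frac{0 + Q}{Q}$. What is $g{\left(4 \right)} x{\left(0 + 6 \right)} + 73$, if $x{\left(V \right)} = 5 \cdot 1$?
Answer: $78$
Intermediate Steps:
$g{\left(Q \right)} = 1$ ($g{\left(Q \right)} = \frac{Q}{Q} = 1$)
$x{\left(V \right)} = 5$
$g{\left(4 \right)} x{\left(0 + 6 \right)} + 73 = 1 \cdot 5 + 73 = 5 + 73 = 78$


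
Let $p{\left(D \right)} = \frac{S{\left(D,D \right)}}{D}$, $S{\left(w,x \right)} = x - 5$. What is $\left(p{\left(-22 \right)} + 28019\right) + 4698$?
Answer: $\frac{719801}{22} \approx 32718.0$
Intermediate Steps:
$S{\left(w,x \right)} = -5 + x$
$p{\left(D \right)} = \frac{-5 + D}{D}$
$\left(p{\left(-22 \right)} + 28019\right) + 4698 = \left(\frac{-5 - 22}{-22} + 28019\right) + 4698 = \left(\left(- \frac{1}{22}\right) \left(-27\right) + 28019\right) + 4698 = \left(\frac{27}{22} + 28019\right) + 4698 = \frac{616445}{22} + 4698 = \frac{719801}{22}$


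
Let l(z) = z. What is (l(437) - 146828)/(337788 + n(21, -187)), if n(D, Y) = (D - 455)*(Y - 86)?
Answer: -48797/152090 ≈ -0.32084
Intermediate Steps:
n(D, Y) = (-455 + D)*(-86 + Y)
(l(437) - 146828)/(337788 + n(21, -187)) = (437 - 146828)/(337788 + (39130 - 455*(-187) - 86*21 + 21*(-187))) = -146391/(337788 + (39130 + 85085 - 1806 - 3927)) = -146391/(337788 + 118482) = -146391/456270 = -146391*1/456270 = -48797/152090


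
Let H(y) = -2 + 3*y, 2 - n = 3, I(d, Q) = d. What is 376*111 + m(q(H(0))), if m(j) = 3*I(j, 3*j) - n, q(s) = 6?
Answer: 41755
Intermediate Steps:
n = -1 (n = 2 - 1*3 = 2 - 3 = -1)
m(j) = 1 + 3*j (m(j) = 3*j - 1*(-1) = 3*j + 1 = 1 + 3*j)
376*111 + m(q(H(0))) = 376*111 + (1 + 3*6) = 41736 + (1 + 18) = 41736 + 19 = 41755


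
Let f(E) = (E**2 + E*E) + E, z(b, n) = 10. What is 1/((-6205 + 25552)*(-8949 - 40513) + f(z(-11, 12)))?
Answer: -1/956941104 ≈ -1.0450e-9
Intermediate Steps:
f(E) = E + 2*E**2 (f(E) = (E**2 + E**2) + E = 2*E**2 + E = E + 2*E**2)
1/((-6205 + 25552)*(-8949 - 40513) + f(z(-11, 12))) = 1/((-6205 + 25552)*(-8949 - 40513) + 10*(1 + 2*10)) = 1/(19347*(-49462) + 10*(1 + 20)) = 1/(-956941314 + 10*21) = 1/(-956941314 + 210) = 1/(-956941104) = -1/956941104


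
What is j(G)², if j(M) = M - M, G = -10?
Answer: 0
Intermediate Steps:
j(M) = 0
j(G)² = 0² = 0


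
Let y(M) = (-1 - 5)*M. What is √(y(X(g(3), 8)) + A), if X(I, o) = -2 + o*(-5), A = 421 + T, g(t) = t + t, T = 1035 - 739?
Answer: √969 ≈ 31.129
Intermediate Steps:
T = 296
g(t) = 2*t
A = 717 (A = 421 + 296 = 717)
X(I, o) = -2 - 5*o
y(M) = -6*M
√(y(X(g(3), 8)) + A) = √(-6*(-2 - 5*8) + 717) = √(-6*(-2 - 40) + 717) = √(-6*(-42) + 717) = √(252 + 717) = √969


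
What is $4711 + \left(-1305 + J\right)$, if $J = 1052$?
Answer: $4458$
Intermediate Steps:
$4711 + \left(-1305 + J\right) = 4711 + \left(-1305 + 1052\right) = 4711 - 253 = 4458$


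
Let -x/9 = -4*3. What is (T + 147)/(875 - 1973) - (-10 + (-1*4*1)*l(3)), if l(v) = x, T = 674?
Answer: 484495/1098 ≈ 441.25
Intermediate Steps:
x = 108 (x = -(-36)*3 = -9*(-12) = 108)
l(v) = 108
(T + 147)/(875 - 1973) - (-10 + (-1*4*1)*l(3)) = (674 + 147)/(875 - 1973) - (-10 + (-1*4*1)*108) = 821/(-1098) - (-10 - 4*1*108) = 821*(-1/1098) - (-10 - 4*108) = -821/1098 - (-10 - 432) = -821/1098 - 1*(-442) = -821/1098 + 442 = 484495/1098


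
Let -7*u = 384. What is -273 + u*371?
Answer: -20625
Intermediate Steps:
u = -384/7 (u = -1/7*384 = -384/7 ≈ -54.857)
-273 + u*371 = -273 - 384/7*371 = -273 - 20352 = -20625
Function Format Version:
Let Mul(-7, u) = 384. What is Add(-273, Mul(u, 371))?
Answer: -20625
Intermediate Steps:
u = Rational(-384, 7) (u = Mul(Rational(-1, 7), 384) = Rational(-384, 7) ≈ -54.857)
Add(-273, Mul(u, 371)) = Add(-273, Mul(Rational(-384, 7), 371)) = Add(-273, -20352) = -20625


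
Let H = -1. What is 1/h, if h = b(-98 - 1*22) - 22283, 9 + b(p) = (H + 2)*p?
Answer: -1/22412 ≈ -4.4619e-5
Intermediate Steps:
b(p) = -9 + p (b(p) = -9 + (-1 + 2)*p = -9 + 1*p = -9 + p)
h = -22412 (h = (-9 + (-98 - 1*22)) - 22283 = (-9 + (-98 - 22)) - 22283 = (-9 - 120) - 22283 = -129 - 22283 = -22412)
1/h = 1/(-22412) = -1/22412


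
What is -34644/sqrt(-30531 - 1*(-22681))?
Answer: 17322*I*sqrt(314)/785 ≈ 391.01*I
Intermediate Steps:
-34644/sqrt(-30531 - 1*(-22681)) = -34644/sqrt(-30531 + 22681) = -34644*(-I*sqrt(314)/1570) = -(-17322)*I*sqrt(314)/785 = 17322*I*sqrt(314)/785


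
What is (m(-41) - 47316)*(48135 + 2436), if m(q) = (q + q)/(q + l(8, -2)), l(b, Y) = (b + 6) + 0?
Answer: -2392663850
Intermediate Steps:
l(b, Y) = 6 + b (l(b, Y) = (6 + b) + 0 = 6 + b)
m(q) = 2*q/(14 + q) (m(q) = (q + q)/(q + (6 + 8)) = (2*q)/(q + 14) = (2*q)/(14 + q) = 2*q/(14 + q))
(m(-41) - 47316)*(48135 + 2436) = (2*(-41)/(14 - 41) - 47316)*(48135 + 2436) = (2*(-41)/(-27) - 47316)*50571 = (2*(-41)*(-1/27) - 47316)*50571 = (82/27 - 47316)*50571 = -1277450/27*50571 = -2392663850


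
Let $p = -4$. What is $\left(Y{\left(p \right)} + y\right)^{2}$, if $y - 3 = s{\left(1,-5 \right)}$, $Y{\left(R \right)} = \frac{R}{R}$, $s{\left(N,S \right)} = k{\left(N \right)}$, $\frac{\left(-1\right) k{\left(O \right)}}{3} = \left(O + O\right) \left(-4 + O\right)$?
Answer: $484$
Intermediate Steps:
$k{\left(O \right)} = - 6 O \left(-4 + O\right)$ ($k{\left(O \right)} = - 3 \left(O + O\right) \left(-4 + O\right) = - 3 \cdot 2 O \left(-4 + O\right) = - 6 O \left(-4 + O\right)$)
$s{\left(N,S \right)} = 6 N \left(4 - N\right)$
$Y{\left(R \right)} = 1$
$y = 21$ ($y = 3 + 6 \cdot 1 \left(4 - 1\right) = 3 + 6 \cdot 1 \cdot 3 = 3 + 18 = 21$)
$\left(Y{\left(p \right)} + y\right)^{2} = \left(1 + 21\right)^{2} = 22^{2} = 484$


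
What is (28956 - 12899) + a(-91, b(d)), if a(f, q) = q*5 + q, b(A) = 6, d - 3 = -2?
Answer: 16093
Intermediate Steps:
d = 1 (d = 3 - 2 = 1)
a(f, q) = 6*q (a(f, q) = 5*q + q = 6*q)
(28956 - 12899) + a(-91, b(d)) = (28956 - 12899) + 6*6 = 16057 + 36 = 16093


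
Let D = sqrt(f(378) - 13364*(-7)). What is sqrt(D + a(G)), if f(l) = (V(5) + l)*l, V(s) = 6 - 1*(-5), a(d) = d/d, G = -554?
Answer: sqrt(1 + 7*sqrt(4910)) ≈ 22.170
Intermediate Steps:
a(d) = 1
V(s) = 11 (V(s) = 6 + 5 = 11)
f(l) = l*(11 + l) (f(l) = (11 + l)*l = l*(11 + l))
D = 7*sqrt(4910) (D = sqrt(378*(11 + 378) - 13364*(-7)) = sqrt(378*389 + 93548) = sqrt(147042 + 93548) = sqrt(240590) = 7*sqrt(4910) ≈ 490.50)
sqrt(D + a(G)) = sqrt(7*sqrt(4910) + 1) = sqrt(1 + 7*sqrt(4910))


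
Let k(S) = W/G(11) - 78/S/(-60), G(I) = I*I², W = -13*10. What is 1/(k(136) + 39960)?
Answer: 1810160/72333834103 ≈ 2.5025e-5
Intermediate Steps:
W = -130
G(I) = I³
k(S) = -130/1331 + 13/(10*S) (k(S) = -130/(11³) - 78/S/(-60) = -130/1331 - 78/S*(-1/60) = -130*1/1331 + 13/(10*S) = -130/1331 + 13/(10*S))
1/(k(136) + 39960) = 1/((13/13310)*(1331 - 100*136)/136 + 39960) = 1/((13/13310)*(1/136)*(1331 - 13600) + 39960) = 1/((13/13310)*(1/136)*(-12269) + 39960) = 1/(-159497/1810160 + 39960) = 1/(72333834103/1810160) = 1810160/72333834103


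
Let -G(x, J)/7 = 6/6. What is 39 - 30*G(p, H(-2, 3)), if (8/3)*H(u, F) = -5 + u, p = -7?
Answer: 249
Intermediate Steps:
H(u, F) = -15/8 + 3*u/8 (H(u, F) = 3*(-5 + u)/8 = -15/8 + 3*u/8)
G(x, J) = -7 (G(x, J) = -42/6 = -7*1 = -7)
39 - 30*G(p, H(-2, 3)) = 39 - 30*(-7) = 39 + 210 = 249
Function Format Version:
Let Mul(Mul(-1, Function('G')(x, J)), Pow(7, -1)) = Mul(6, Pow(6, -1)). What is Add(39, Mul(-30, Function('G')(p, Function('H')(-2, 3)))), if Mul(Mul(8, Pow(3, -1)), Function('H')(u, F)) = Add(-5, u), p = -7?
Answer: 249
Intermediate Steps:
Function('H')(u, F) = Add(Rational(-15, 8), Mul(Rational(3, 8), u)) (Function('H')(u, F) = Mul(Rational(3, 8), Add(-5, u)) = Add(Rational(-15, 8), Mul(Rational(3, 8), u)))
Function('G')(x, J) = -7 (Function('G')(x, J) = Mul(-7, Mul(6, Pow(6, -1))) = Mul(-7, Mul(6, Rational(1, 6))) = Mul(-7, 1) = -7)
Add(39, Mul(-30, Function('G')(p, Function('H')(-2, 3)))) = Add(39, Mul(-30, -7)) = Add(39, 210) = 249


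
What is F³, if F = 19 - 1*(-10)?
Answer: 24389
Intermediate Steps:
F = 29 (F = 19 + 10 = 29)
F³ = 29³ = 24389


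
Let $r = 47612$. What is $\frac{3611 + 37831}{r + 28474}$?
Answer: $\frac{6907}{12681} \approx 0.54467$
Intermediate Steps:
$\frac{3611 + 37831}{r + 28474} = \frac{3611 + 37831}{47612 + 28474} = \frac{41442}{76086} = 41442 \cdot \frac{1}{76086} = \frac{6907}{12681}$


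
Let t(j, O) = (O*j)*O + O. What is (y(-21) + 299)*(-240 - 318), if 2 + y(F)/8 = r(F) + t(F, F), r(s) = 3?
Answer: 41263542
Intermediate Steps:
t(j, O) = O + j*O² (t(j, O) = j*O² + O = O + j*O²)
y(F) = 8 + 8*F*(1 + F²) (y(F) = -16 + 8*(3 + F*(1 + F*F)) = -16 + 8*(3 + F*(1 + F²)) = -16 + (24 + 8*F*(1 + F²)) = 8 + 8*F*(1 + F²))
(y(-21) + 299)*(-240 - 318) = ((8 + 8*(-21) + 8*(-21)³) + 299)*(-240 - 318) = ((8 - 168 + 8*(-9261)) + 299)*(-558) = ((8 - 168 - 74088) + 299)*(-558) = (-74248 + 299)*(-558) = -73949*(-558) = 41263542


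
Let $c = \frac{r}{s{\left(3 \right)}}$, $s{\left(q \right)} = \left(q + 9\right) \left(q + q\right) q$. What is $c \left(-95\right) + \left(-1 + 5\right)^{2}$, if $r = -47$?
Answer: $\frac{7921}{216} \approx 36.671$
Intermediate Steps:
$s{\left(q \right)} = 2 q^{2} \left(9 + q\right)$ ($s{\left(q \right)} = \left(9 + q\right) 2 q q = 2 q \left(9 + q\right) q = 2 q^{2} \left(9 + q\right)$)
$c = - \frac{47}{216}$ ($c = - \frac{47}{2 \cdot 3^{2} \left(9 + 3\right)} = - \frac{47}{2 \cdot 9 \cdot 12} = - \frac{47}{216} \approx -0.21759$)
$c \left(-95\right) + \left(-1 + 5\right)^{2} = \left(- \frac{47}{216}\right) \left(-95\right) + \left(-1 + 5\right)^{2} = \frac{4465}{216} + 4^{2} = \frac{4465}{216} + 16 = \frac{7921}{216}$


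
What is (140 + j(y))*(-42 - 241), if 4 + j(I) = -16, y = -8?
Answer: -33960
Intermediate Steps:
j(I) = -20 (j(I) = -4 - 16 = -20)
(140 + j(y))*(-42 - 241) = (140 - 20)*(-42 - 241) = 120*(-283) = -33960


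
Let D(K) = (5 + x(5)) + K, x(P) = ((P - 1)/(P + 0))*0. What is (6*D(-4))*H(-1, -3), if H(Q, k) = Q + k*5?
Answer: -96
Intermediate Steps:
H(Q, k) = Q + 5*k
x(P) = 0 (x(P) = ((-1 + P)/P)*0 = 0)
D(K) = 5 + K (D(K) = (5 + 0) + K = 5 + K)
(6*D(-4))*H(-1, -3) = (6*(5 - 4))*(-1 + 5*(-3)) = (6*1)*(-1 - 15) = 6*(-16) = -96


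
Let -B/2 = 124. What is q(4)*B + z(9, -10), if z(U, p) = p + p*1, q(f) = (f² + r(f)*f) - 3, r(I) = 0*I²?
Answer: -3244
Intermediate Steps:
r(I) = 0
B = -248 (B = -2*124 = -248)
q(f) = -3 + f² (q(f) = (f² + 0*f) - 3 = (f² + 0) - 3 = f² - 3 = -3 + f²)
z(U, p) = 2*p (z(U, p) = p + p = 2*p)
q(4)*B + z(9, -10) = (-3 + 4²)*(-248) + 2*(-10) = (-3 + 16)*(-248) - 20 = 13*(-248) - 20 = -3224 - 20 = -3244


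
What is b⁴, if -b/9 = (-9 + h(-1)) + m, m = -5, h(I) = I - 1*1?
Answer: 429981696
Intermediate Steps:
h(I) = -1 + I (h(I) = I - 1 = -1 + I)
b = 144 (b = -9*((-9 + (-1 - 1)) - 5) = -9*((-9 - 2) - 5) = -9*(-11 - 5) = -9*(-16) = 144)
b⁴ = 144⁴ = 429981696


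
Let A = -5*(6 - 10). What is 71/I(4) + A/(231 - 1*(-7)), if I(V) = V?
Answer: 8489/476 ≈ 17.834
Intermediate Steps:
A = 20 (A = -5*(-4) = 20)
71/I(4) + A/(231 - 1*(-7)) = 71/4 + 20/(231 - 1*(-7)) = 71*(¼) + 20/(231 + 7) = 71/4 + 20/238 = 71/4 + 20*(1/238) = 71/4 + 10/119 = 8489/476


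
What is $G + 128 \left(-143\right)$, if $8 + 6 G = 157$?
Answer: $- \frac{109675}{6} \approx -18279.0$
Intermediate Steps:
$G = \frac{149}{6}$ ($G = - \frac{4}{3} + \frac{1}{6} \cdot 157 = - \frac{4}{3} + \frac{157}{6} = \frac{149}{6} \approx 24.833$)
$G + 128 \left(-143\right) = \frac{149}{6} + 128 \left(-143\right) = \frac{149}{6} - 18304 = - \frac{109675}{6}$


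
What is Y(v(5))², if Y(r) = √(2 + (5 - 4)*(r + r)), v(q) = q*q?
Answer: 52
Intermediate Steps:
v(q) = q²
Y(r) = √(2 + 2*r) (Y(r) = √(2 + 1*(2*r)) = √(2 + 2*r))
Y(v(5))² = (√(2 + 2*5²))² = (√(2 + 2*25))² = (√(2 + 50))² = (√52)² = (2*√13)² = 52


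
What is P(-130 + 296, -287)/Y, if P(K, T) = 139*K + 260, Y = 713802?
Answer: 3889/118967 ≈ 0.032690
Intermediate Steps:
P(K, T) = 260 + 139*K
P(-130 + 296, -287)/Y = (260 + 139*(-130 + 296))/713802 = (260 + 139*166)*(1/713802) = (260 + 23074)*(1/713802) = 23334*(1/713802) = 3889/118967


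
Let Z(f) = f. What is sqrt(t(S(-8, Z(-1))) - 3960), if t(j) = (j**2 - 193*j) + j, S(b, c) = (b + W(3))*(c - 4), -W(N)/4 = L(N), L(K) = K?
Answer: 2*I*sqrt(3290) ≈ 114.72*I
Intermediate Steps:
W(N) = -4*N
S(b, c) = (-12 + b)*(-4 + c) (S(b, c) = (b - 4*3)*(c - 4) = (b - 12)*(-4 + c) = (-12 + b)*(-4 + c))
t(j) = j**2 - 192*j
sqrt(t(S(-8, Z(-1))) - 3960) = sqrt((48 - 12*(-1) - 4*(-8) - 8*(-1))*(-192 + (48 - 12*(-1) - 4*(-8) - 8*(-1))) - 3960) = sqrt((48 + 12 + 32 + 8)*(-192 + (48 + 12 + 32 + 8)) - 3960) = sqrt(100*(-192 + 100) - 3960) = sqrt(100*(-92) - 3960) = sqrt(-9200 - 3960) = sqrt(-13160) = 2*I*sqrt(3290)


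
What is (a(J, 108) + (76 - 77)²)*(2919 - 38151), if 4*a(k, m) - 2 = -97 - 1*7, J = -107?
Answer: 863184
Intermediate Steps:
a(k, m) = -51/2 (a(k, m) = ½ + (-97 - 1*7)/4 = ½ + (-97 - 7)/4 = ½ + (¼)*(-104) = ½ - 26 = -51/2)
(a(J, 108) + (76 - 77)²)*(2919 - 38151) = (-51/2 + (76 - 77)²)*(2919 - 38151) = (-51/2 + (-1)²)*(-35232) = (-51/2 + 1)*(-35232) = -49/2*(-35232) = 863184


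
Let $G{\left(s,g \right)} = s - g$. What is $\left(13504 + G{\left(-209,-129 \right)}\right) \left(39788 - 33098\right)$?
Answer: $89806560$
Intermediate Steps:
$\left(13504 + G{\left(-209,-129 \right)}\right) \left(39788 - 33098\right) = \left(13504 - 80\right) \left(39788 - 33098\right) = \left(13504 + \left(-209 + 129\right)\right) 6690 = \left(13504 - 80\right) 6690 = 13424 \cdot 6690 = 89806560$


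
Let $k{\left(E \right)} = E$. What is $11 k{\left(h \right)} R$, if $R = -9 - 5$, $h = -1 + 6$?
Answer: $-770$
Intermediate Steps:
$h = 5$
$R = -14$ ($R = -9 - 5 = -14$)
$11 k{\left(h \right)} R = 11 \cdot 5 \left(-14\right) = 55 \left(-14\right) = -770$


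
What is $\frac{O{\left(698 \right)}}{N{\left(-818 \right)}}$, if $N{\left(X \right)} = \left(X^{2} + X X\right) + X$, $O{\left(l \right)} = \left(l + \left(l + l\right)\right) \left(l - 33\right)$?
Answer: $\frac{46417}{44581} \approx 1.0412$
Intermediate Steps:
$O{\left(l \right)} = 3 l \left(-33 + l\right)$ ($O{\left(l \right)} = \left(l + 2 l\right) \left(-33 + l\right) = 3 l \left(-33 + l\right)$)
$N{\left(X \right)} = X + 2 X^{2}$ ($N{\left(X \right)} = \left(X^{2} + X^{2}\right) + X = 2 X^{2} + X = X + 2 X^{2}$)
$\frac{O{\left(698 \right)}}{N{\left(-818 \right)}} = \frac{3 \cdot 698 \left(-33 + 698\right)}{\left(-818\right) \left(1 + 2 \left(-818\right)\right)} = \frac{3 \cdot 698 \cdot 665}{\left(-818\right) \left(1 - 1636\right)} = \frac{1392510}{\left(-818\right) \left(-1635\right)} = \frac{1392510}{1337430} = 1392510 \cdot \frac{1}{1337430} = \frac{46417}{44581}$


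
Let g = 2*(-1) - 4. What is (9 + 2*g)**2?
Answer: 9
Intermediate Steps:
g = -6 (g = -2 - 4 = -6)
(9 + 2*g)**2 = (9 + 2*(-6))**2 = (9 - 12)**2 = (-3)**2 = 9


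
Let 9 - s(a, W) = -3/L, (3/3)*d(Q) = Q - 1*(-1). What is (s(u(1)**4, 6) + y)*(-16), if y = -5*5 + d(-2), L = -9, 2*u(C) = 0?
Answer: 832/3 ≈ 277.33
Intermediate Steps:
d(Q) = 1 + Q (d(Q) = Q - 1*(-1) = Q + 1 = 1 + Q)
u(C) = 0 (u(C) = (1/2)*0 = 0)
y = -26 (y = -5*5 + (1 - 2) = -25 - 1 = -26)
s(a, W) = 26/3 (s(a, W) = 9 - (-3)/(-9) = 9 - (-3)*(-1)/9 = 9 - 1*1/3 = 9 - 1/3 = 26/3)
(s(u(1)**4, 6) + y)*(-16) = (26/3 - 26)*(-16) = -52/3*(-16) = 832/3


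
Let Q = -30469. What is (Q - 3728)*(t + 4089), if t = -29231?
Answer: 859780974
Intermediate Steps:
(Q - 3728)*(t + 4089) = (-30469 - 3728)*(-29231 + 4089) = -34197*(-25142) = 859780974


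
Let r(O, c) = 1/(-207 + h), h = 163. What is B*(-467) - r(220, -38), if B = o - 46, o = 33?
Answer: 267125/44 ≈ 6071.0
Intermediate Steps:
r(O, c) = -1/44 (r(O, c) = 1/(-207 + 163) = 1/(-44) = -1/44)
B = -13 (B = 33 - 46 = -13)
B*(-467) - r(220, -38) = -13*(-467) - 1*(-1/44) = 6071 + 1/44 = 267125/44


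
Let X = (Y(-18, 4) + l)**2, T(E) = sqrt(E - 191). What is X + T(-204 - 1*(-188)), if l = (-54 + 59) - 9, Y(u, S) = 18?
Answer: 196 + 3*I*sqrt(23) ≈ 196.0 + 14.387*I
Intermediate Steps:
T(E) = sqrt(-191 + E)
l = -4 (l = 5 - 9 = -4)
X = 196 (X = (18 - 4)**2 = 14**2 = 196)
X + T(-204 - 1*(-188)) = 196 + sqrt(-191 + (-204 - 1*(-188))) = 196 + sqrt(-191 + (-204 + 188)) = 196 + sqrt(-191 - 16) = 196 + sqrt(-207) = 196 + 3*I*sqrt(23)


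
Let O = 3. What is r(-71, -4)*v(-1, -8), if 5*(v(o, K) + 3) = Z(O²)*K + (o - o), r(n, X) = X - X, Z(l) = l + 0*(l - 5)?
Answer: 0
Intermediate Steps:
Z(l) = l (Z(l) = l + 0*(-5 + l) = l + 0 = l)
r(n, X) = 0
v(o, K) = -3 + 9*K/5 (v(o, K) = -3 + (3²*K + (o - o))/5 = -3 + (9*K + 0)/5 = -3 + (9*K)/5 = -3 + 9*K/5)
r(-71, -4)*v(-1, -8) = 0*(-3 + (9/5)*(-8)) = 0*(-3 - 72/5) = 0*(-87/5) = 0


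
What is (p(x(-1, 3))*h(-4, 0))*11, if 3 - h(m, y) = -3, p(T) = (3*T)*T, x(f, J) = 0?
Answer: 0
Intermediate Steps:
p(T) = 3*T²
h(m, y) = 6 (h(m, y) = 3 - 1*(-3) = 3 + 3 = 6)
(p(x(-1, 3))*h(-4, 0))*11 = ((3*0²)*6)*11 = ((3*0)*6)*11 = (0*6)*11 = 0*11 = 0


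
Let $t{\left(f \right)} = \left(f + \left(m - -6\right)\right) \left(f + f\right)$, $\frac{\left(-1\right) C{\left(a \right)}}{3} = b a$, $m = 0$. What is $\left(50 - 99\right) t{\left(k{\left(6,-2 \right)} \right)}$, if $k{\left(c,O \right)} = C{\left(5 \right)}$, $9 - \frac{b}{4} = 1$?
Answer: $-22296960$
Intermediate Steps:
$b = 32$ ($b = 36 - 4 = 32$)
$C{\left(a \right)} = - 96 a$ ($C{\left(a \right)} = - 3 \cdot 32 a = - 96 a$)
$k{\left(c,O \right)} = -480$ ($k{\left(c,O \right)} = \left(-96\right) 5 = -480$)
$t{\left(f \right)} = 2 f \left(6 + f\right)$ ($t{\left(f \right)} = \left(f + \left(0 - -6\right)\right) \left(f + f\right) = \left(f + \left(0 + 6\right)\right) 2 f = \left(f + 6\right) 2 f = \left(6 + f\right) 2 f = 2 f \left(6 + f\right)$)
$\left(50 - 99\right) t{\left(k{\left(6,-2 \right)} \right)} = \left(50 - 99\right) 2 \left(-480\right) \left(6 - 480\right) = - 49 \cdot 2 \left(-480\right) \left(-474\right) = \left(-49\right) 455040 = -22296960$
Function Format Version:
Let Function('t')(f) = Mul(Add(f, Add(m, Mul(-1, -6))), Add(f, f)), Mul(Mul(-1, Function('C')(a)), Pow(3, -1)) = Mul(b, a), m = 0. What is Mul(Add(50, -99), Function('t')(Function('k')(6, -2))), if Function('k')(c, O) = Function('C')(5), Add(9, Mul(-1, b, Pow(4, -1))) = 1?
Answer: -22296960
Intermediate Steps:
b = 32 (b = Add(36, Mul(-4, 1)) = Add(36, -4) = 32)
Function('C')(a) = Mul(-96, a) (Function('C')(a) = Mul(-3, Mul(32, a)) = Mul(-96, a))
Function('k')(c, O) = -480 (Function('k')(c, O) = Mul(-96, 5) = -480)
Function('t')(f) = Mul(2, f, Add(6, f)) (Function('t')(f) = Mul(Add(f, Add(0, Mul(-1, -6))), Add(f, f)) = Mul(Add(f, Add(0, 6)), Mul(2, f)) = Mul(Add(f, 6), Mul(2, f)) = Mul(Add(6, f), Mul(2, f)) = Mul(2, f, Add(6, f)))
Mul(Add(50, -99), Function('t')(Function('k')(6, -2))) = Mul(Add(50, -99), Mul(2, -480, Add(6, -480))) = Mul(-49, Mul(2, -480, -474)) = Mul(-49, 455040) = -22296960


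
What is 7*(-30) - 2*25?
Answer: -260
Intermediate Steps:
7*(-30) - 2*25 = -210 - 50 = -260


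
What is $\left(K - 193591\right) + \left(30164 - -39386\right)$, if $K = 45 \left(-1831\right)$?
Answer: $-206436$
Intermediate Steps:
$K = -82395$
$\left(K - 193591\right) + \left(30164 - -39386\right) = \left(-82395 - 193591\right) + \left(30164 - -39386\right) = -275986 + \left(30164 + 39386\right) = -275986 + 69550 = -206436$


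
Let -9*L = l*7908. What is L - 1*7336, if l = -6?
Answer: -2064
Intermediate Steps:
L = 5272 (L = -(-2)*7908/3 = -1/9*(-47448) = 5272)
L - 1*7336 = 5272 - 1*7336 = 5272 - 7336 = -2064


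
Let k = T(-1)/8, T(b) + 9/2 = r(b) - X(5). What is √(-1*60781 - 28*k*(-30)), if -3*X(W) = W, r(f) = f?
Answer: I*√244734/2 ≈ 247.35*I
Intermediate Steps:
X(W) = -W/3
T(b) = -17/6 + b (T(b) = -9/2 + (b - (-1)*5/3) = -9/2 + (b - 1*(-5/3)) = -9/2 + (b + 5/3) = -9/2 + (5/3 + b) = -17/6 + b)
k = -23/48 (k = (-17/6 - 1)/8 = -23/6*⅛ = -23/48 ≈ -0.47917)
√(-1*60781 - 28*k*(-30)) = √(-1*60781 - 28*(-23/48)*(-30)) = √(-60781 + (161/12)*(-30)) = √(-60781 - 805/2) = √(-122367/2) = I*√244734/2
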